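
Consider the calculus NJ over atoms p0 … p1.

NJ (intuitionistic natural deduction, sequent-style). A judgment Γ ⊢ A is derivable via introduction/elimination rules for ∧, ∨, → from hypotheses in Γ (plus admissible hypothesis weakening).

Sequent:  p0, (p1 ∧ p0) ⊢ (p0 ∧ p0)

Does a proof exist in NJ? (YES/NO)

Derivation (root first):
[Wk] p0, (p1 ∧ p0) ⊢ (p0 ∧ p0)
  [∧I] p0 ⊢ (p0 ∧ p0)
    [Ax] p0 ⊢ p0
    [Ax] p0 ⊢ p0

Result: YES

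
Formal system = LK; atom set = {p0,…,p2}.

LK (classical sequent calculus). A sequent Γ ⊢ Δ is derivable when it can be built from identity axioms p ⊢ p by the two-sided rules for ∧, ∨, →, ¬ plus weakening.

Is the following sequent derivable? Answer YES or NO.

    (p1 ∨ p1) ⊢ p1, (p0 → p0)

Derivation (root first):
[∨L] (p1 ∨ p1) ⊢ p1, (p0 → p0)
  [Ax] p1 ⊢ p1
  [WL] p1 ⊢ (p0 → p0)
    [→R]  ⊢ (p0 → p0)
      [Ax] p0 ⊢ p0

Result: YES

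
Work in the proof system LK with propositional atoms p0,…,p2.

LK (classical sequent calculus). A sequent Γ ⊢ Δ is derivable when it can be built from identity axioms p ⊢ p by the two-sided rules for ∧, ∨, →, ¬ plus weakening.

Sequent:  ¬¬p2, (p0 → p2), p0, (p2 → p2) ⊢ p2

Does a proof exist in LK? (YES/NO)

Derivation (root first):
[→L] ¬¬p2, (p0 → p2), p0, (p2 → p2) ⊢ p2
  [¬L] ¬¬p2 ⊢ p2
    [¬R]  ⊢ p2, ¬p2
      [Ax] p2 ⊢ p2
  [WL] p0, (p0 → p2), p2 ⊢ p2
    [→L] p0, (p0 → p2) ⊢ p2
      [Ax] p0 ⊢ p0
      [Ax] p2 ⊢ p2

Result: YES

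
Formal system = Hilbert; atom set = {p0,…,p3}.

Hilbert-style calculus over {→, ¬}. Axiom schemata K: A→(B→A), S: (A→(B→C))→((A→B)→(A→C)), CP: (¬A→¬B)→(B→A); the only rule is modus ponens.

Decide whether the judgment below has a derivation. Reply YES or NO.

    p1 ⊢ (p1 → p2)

Enumerate valuations to refute Γ ⊢ Δ:
  v=0000: Γ:[p1=F] Δ:[(p1 → p2)=T] refutes=False
  v=0001: Γ:[p1=F] Δ:[(p1 → p2)=T] refutes=False
  v=0010: Γ:[p1=F] Δ:[(p1 → p2)=T] refutes=False
  v=0011: Γ:[p1=F] Δ:[(p1 → p2)=T] refutes=False
  v=0100: Γ:[p1=T] Δ:[(p1 → p2)=F] refutes=True  ← countermodel

Result: NO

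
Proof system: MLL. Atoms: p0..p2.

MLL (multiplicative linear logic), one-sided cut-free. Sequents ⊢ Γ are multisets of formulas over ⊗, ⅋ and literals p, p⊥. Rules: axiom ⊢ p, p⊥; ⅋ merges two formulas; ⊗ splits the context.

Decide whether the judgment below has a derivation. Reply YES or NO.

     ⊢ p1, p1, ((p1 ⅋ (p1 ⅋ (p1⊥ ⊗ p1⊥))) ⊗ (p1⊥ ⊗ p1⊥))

Proof tree:
[⊗]  ⊢ p1, p1, ((p1 ⅋ (p1 ⅋ (p1⊥ ⊗ p1⊥))) ⊗ (p1⊥ ⊗ p1⊥))
  [⅋]  ⊢ (p1 ⅋ (p1 ⅋ (p1⊥ ⊗ p1⊥)))
    [⅋]  ⊢ p1, (p1 ⅋ (p1⊥ ⊗ p1⊥))
      [⊗]  ⊢ p1, p1, (p1⊥ ⊗ p1⊥)
        [Ax]  ⊢ p1, p1⊥
        [Ax]  ⊢ p1, p1⊥
  [⊗]  ⊢ p1, p1, (p1⊥ ⊗ p1⊥)
    [Ax]  ⊢ p1, p1⊥
    [Ax]  ⊢ p1, p1⊥

Result: YES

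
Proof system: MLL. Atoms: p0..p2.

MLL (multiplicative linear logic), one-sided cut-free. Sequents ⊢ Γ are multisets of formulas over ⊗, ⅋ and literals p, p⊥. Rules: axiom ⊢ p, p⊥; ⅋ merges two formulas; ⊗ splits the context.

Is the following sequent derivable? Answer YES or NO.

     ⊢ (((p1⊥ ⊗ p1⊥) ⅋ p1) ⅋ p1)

Derivation (root first):
[⅋]  ⊢ (((p1⊥ ⊗ p1⊥) ⅋ p1) ⅋ p1)
  [⅋]  ⊢ p1, ((p1⊥ ⊗ p1⊥) ⅋ p1)
    [⊗]  ⊢ p1, p1, (p1⊥ ⊗ p1⊥)
      [Ax]  ⊢ p1, p1⊥
      [Ax]  ⊢ p1, p1⊥

Result: YES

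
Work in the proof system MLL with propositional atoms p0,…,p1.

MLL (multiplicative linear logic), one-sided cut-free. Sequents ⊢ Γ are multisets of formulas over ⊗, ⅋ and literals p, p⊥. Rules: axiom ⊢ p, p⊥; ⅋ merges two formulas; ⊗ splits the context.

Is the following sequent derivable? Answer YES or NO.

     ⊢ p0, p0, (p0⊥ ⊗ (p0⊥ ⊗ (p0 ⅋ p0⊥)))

Derivation (root first):
[⊗]  ⊢ p0, p0, (p0⊥ ⊗ (p0⊥ ⊗ (p0 ⅋ p0⊥)))
  [Ax]  ⊢ p0, p0⊥
  [⊗]  ⊢ p0, (p0⊥ ⊗ (p0 ⅋ p0⊥))
    [Ax]  ⊢ p0, p0⊥
    [⅋]  ⊢ (p0 ⅋ p0⊥)
      [Ax]  ⊢ p0, p0⊥

Result: YES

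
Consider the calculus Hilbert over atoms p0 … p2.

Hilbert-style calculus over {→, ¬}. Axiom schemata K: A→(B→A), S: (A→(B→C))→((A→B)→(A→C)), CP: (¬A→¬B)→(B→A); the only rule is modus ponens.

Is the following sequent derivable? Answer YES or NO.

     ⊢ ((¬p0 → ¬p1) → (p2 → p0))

Truth-table refutation:
  v=000: Γ:[] Δ:[((¬p0 → ¬p1) → (p2 → p0))=T] refutes=False
  v=001: Γ:[] Δ:[((¬p0 → ¬p1) → (p2 → p0))=F] refutes=True  ← countermodel

Result: NO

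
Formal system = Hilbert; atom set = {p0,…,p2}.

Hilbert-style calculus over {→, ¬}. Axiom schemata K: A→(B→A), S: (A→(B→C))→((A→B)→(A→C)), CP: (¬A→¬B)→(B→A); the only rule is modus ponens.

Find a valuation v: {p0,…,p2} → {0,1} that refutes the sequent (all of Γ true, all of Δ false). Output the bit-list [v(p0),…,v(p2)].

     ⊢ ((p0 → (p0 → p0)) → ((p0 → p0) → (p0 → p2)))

Truth-table refutation:
  v=000: Γ:[] Δ:[((p0 → (p0 → p0)) → ((p0 → p0) → (p0 → p2)))=T] refutes=False
  v=001: Γ:[] Δ:[((p0 → (p0 → p0)) → ((p0 → p0) → (p0 → p2)))=T] refutes=False
  v=010: Γ:[] Δ:[((p0 → (p0 → p0)) → ((p0 → p0) → (p0 → p2)))=T] refutes=False
  v=011: Γ:[] Δ:[((p0 → (p0 → p0)) → ((p0 → p0) → (p0 → p2)))=T] refutes=False
  v=100: Γ:[] Δ:[((p0 → (p0 → p0)) → ((p0 → p0) → (p0 → p2)))=F] refutes=True  ← countermodel

Result: [1, 0, 0]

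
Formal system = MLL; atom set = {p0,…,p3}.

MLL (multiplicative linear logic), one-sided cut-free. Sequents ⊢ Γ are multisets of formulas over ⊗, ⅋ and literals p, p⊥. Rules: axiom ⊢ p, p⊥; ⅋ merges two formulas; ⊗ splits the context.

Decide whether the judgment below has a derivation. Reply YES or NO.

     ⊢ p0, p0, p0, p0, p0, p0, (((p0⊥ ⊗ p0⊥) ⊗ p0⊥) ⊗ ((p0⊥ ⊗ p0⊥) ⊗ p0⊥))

Proof tree:
[⊗]  ⊢ p0, p0, p0, p0, p0, p0, (((p0⊥ ⊗ p0⊥) ⊗ p0⊥) ⊗ ((p0⊥ ⊗ p0⊥) ⊗ p0⊥))
  [⊗]  ⊢ p0, p0, p0, ((p0⊥ ⊗ p0⊥) ⊗ p0⊥)
    [⊗]  ⊢ p0, p0, (p0⊥ ⊗ p0⊥)
      [Ax]  ⊢ p0, p0⊥
      [Ax]  ⊢ p0, p0⊥
    [Ax]  ⊢ p0, p0⊥
  [⊗]  ⊢ p0, p0, p0, ((p0⊥ ⊗ p0⊥) ⊗ p0⊥)
    [⊗]  ⊢ p0, p0, (p0⊥ ⊗ p0⊥)
      [Ax]  ⊢ p0, p0⊥
      [Ax]  ⊢ p0, p0⊥
    [Ax]  ⊢ p0, p0⊥

Result: YES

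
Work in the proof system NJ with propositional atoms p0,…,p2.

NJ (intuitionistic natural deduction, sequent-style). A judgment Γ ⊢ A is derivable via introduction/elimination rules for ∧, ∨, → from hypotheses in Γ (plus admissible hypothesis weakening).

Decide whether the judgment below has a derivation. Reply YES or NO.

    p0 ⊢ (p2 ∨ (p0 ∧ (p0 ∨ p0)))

Proof tree:
[∨I₂] p0 ⊢ (p2 ∨ (p0 ∧ (p0 ∨ p0)))
  [∧I] p0 ⊢ (p0 ∧ (p0 ∨ p0))
    [Ax] p0 ⊢ p0
    [∨I₁] p0 ⊢ (p0 ∨ p0)
      [Ax] p0 ⊢ p0

Result: YES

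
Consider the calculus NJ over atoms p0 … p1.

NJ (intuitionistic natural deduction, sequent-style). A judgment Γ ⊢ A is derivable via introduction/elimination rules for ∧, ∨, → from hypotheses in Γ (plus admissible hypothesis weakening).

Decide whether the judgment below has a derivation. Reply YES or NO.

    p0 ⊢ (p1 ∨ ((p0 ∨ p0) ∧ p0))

Proof tree:
[∨I₂] p0 ⊢ (p1 ∨ ((p0 ∨ p0) ∧ p0))
  [∧I] p0 ⊢ ((p0 ∨ p0) ∧ p0)
    [∨I₂] p0 ⊢ (p0 ∨ p0)
      [Ax] p0 ⊢ p0
    [Ax] p0 ⊢ p0

Result: YES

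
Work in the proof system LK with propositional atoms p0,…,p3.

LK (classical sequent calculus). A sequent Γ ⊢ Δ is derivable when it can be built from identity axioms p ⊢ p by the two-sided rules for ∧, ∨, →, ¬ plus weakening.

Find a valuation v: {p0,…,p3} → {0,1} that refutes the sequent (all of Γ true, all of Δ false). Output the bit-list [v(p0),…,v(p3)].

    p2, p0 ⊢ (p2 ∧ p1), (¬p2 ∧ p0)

Enumerate valuations to refute Γ ⊢ Δ:
  v=0000: Γ:[p2=F, p0=F] Δ:[(p2 ∧ p1)=F, (¬p2 ∧ p0)=F] refutes=False
  v=0001: Γ:[p2=F, p0=F] Δ:[(p2 ∧ p1)=F, (¬p2 ∧ p0)=F] refutes=False
  v=0010: Γ:[p2=T, p0=F] Δ:[(p2 ∧ p1)=F, (¬p2 ∧ p0)=F] refutes=False
  v=0011: Γ:[p2=T, p0=F] Δ:[(p2 ∧ p1)=F, (¬p2 ∧ p0)=F] refutes=False
  v=0100: Γ:[p2=F, p0=F] Δ:[(p2 ∧ p1)=F, (¬p2 ∧ p0)=F] refutes=False
  v=0101: Γ:[p2=F, p0=F] Δ:[(p2 ∧ p1)=F, (¬p2 ∧ p0)=F] refutes=False
  v=0110: Γ:[p2=T, p0=F] Δ:[(p2 ∧ p1)=T, (¬p2 ∧ p0)=F] refutes=False
  v=0111: Γ:[p2=T, p0=F] Δ:[(p2 ∧ p1)=T, (¬p2 ∧ p0)=F] refutes=False
  v=1000: Γ:[p2=F, p0=T] Δ:[(p2 ∧ p1)=F, (¬p2 ∧ p0)=T] refutes=False
  v=1001: Γ:[p2=F, p0=T] Δ:[(p2 ∧ p1)=F, (¬p2 ∧ p0)=T] refutes=False
  v=1010: Γ:[p2=T, p0=T] Δ:[(p2 ∧ p1)=F, (¬p2 ∧ p0)=F] refutes=True  ← countermodel

Result: [1, 0, 1, 0]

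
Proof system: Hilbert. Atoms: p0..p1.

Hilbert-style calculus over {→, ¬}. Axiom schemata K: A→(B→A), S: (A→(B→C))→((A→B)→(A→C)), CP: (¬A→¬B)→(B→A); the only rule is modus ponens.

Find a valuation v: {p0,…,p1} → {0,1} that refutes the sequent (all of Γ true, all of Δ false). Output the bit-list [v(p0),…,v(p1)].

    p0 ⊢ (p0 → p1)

Enumerate valuations to refute Γ ⊢ Δ:
  v=00: Γ:[p0=F] Δ:[(p0 → p1)=T] refutes=False
  v=01: Γ:[p0=F] Δ:[(p0 → p1)=T] refutes=False
  v=10: Γ:[p0=T] Δ:[(p0 → p1)=F] refutes=True  ← countermodel

Result: [1, 0]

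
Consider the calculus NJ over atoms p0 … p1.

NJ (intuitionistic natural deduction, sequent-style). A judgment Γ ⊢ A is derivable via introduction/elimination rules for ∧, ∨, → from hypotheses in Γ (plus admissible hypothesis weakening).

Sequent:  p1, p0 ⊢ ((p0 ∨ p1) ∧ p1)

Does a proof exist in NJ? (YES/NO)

Proof tree:
[∧I] p1, p0 ⊢ ((p0 ∨ p1) ∧ p1)
  [∨I₁] p0 ⊢ (p0 ∨ p1)
    [Ax] p0 ⊢ p0
  [Ax] p1 ⊢ p1

Result: YES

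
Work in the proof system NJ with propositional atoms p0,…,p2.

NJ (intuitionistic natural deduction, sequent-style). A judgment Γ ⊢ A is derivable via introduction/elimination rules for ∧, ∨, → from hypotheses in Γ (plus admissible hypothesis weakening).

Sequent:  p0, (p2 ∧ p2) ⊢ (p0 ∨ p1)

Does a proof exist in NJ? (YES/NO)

Derivation trace:
[Wk] p0, (p2 ∧ p2) ⊢ (p0 ∨ p1)
  [∨I₁] p0 ⊢ (p0 ∨ p1)
    [Ax] p0 ⊢ p0

Result: YES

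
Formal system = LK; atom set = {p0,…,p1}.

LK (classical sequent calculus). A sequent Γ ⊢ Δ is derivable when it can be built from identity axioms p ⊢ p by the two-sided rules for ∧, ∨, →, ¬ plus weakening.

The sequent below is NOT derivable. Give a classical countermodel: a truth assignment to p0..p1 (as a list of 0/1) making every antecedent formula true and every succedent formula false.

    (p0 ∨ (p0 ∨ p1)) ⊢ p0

Truth-table refutation:
  v=00: Γ:[(p0 ∨ (p0 ∨ p1))=F] Δ:[p0=F] refutes=False
  v=01: Γ:[(p0 ∨ (p0 ∨ p1))=T] Δ:[p0=F] refutes=True  ← countermodel

Result: [0, 1]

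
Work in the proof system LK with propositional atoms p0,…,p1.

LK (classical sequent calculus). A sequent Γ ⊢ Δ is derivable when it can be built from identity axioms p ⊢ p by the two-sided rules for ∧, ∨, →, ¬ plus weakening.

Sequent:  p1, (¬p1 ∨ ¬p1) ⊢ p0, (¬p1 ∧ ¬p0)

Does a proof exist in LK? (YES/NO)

Derivation (root first):
[∧R] p1, (¬p1 ∨ ¬p1) ⊢ p0, (¬p1 ∧ ¬p0)
  [∨L] p1, (¬p1 ∨ ¬p1) ⊢ ¬p1
    [¬L] p1, ¬p1 ⊢ 
      [Ax] p1 ⊢ p1
    [¬L] ¬p1 ⊢ ¬p1
      [¬R]  ⊢ p1, ¬p1
        [Ax] p1 ⊢ p1
  [¬R]  ⊢ p0, ¬p0
    [Ax] p0 ⊢ p0

Result: YES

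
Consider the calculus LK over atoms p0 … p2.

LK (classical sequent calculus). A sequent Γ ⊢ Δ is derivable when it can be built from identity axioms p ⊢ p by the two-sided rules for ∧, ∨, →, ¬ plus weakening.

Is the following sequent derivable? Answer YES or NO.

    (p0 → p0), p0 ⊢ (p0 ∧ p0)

Proof tree:
[∧R] (p0 → p0), p0 ⊢ (p0 ∧ p0)
  [→L] p0, (p0 → p0) ⊢ p0
    [Ax] p0 ⊢ p0
    [Ax] p0 ⊢ p0
  [→L] p0, (p0 → p0) ⊢ p0
    [Ax] p0 ⊢ p0
    [Ax] p0 ⊢ p0

Result: YES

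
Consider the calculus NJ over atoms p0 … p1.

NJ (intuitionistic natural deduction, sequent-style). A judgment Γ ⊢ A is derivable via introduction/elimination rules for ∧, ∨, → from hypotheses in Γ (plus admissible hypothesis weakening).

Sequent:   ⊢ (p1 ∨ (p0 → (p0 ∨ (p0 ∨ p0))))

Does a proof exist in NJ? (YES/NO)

Derivation (root first):
[∨I₂]  ⊢ (p1 ∨ (p0 → (p0 ∨ (p0 ∨ p0))))
  [→I]  ⊢ (p0 → (p0 ∨ (p0 ∨ p0)))
    [∨I₂] p0 ⊢ (p0 ∨ (p0 ∨ p0))
      [∨I₂] p0 ⊢ (p0 ∨ p0)
        [Ax] p0 ⊢ p0

Result: YES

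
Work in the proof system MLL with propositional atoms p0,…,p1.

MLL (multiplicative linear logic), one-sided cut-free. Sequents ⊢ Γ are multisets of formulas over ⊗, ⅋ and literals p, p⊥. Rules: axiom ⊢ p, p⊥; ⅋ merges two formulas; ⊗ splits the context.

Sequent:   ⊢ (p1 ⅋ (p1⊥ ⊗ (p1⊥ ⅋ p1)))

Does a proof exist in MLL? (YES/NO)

Derivation trace:
[⅋]  ⊢ (p1 ⅋ (p1⊥ ⊗ (p1⊥ ⅋ p1)))
  [⊗]  ⊢ p1, (p1⊥ ⊗ (p1⊥ ⅋ p1))
    [Ax]  ⊢ p1, p1⊥
    [⅋]  ⊢ (p1⊥ ⅋ p1)
      [Ax]  ⊢ p1, p1⊥

Result: YES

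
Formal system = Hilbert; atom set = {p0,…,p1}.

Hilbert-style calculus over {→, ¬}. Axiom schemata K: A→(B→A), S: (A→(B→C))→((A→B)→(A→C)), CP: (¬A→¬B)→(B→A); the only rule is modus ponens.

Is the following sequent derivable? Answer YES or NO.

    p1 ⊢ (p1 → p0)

Search for a countermodel by truth-table:
  v=00: Γ:[p1=F] Δ:[(p1 → p0)=T] refutes=False
  v=01: Γ:[p1=T] Δ:[(p1 → p0)=F] refutes=True  ← countermodel

Result: NO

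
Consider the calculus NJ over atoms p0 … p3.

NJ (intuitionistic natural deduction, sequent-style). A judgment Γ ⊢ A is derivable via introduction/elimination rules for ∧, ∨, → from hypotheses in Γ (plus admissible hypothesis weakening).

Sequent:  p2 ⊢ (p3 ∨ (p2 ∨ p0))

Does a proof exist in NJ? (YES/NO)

Proof tree:
[∨I₂] p2 ⊢ (p3 ∨ (p2 ∨ p0))
  [∨I₁] p2 ⊢ (p2 ∨ p0)
    [Ax] p2 ⊢ p2

Result: YES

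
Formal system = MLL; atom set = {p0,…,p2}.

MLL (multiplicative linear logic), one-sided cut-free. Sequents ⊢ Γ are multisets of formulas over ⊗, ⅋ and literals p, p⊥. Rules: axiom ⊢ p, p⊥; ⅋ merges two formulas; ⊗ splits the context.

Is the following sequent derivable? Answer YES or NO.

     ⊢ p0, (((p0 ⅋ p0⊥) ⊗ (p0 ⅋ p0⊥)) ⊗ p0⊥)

Derivation trace:
[⊗]  ⊢ p0, (((p0 ⅋ p0⊥) ⊗ (p0 ⅋ p0⊥)) ⊗ p0⊥)
  [⊗]  ⊢ ((p0 ⅋ p0⊥) ⊗ (p0 ⅋ p0⊥))
    [⅋]  ⊢ (p0 ⅋ p0⊥)
      [Ax]  ⊢ p0, p0⊥
    [⅋]  ⊢ (p0 ⅋ p0⊥)
      [Ax]  ⊢ p0, p0⊥
  [Ax]  ⊢ p0, p0⊥

Result: YES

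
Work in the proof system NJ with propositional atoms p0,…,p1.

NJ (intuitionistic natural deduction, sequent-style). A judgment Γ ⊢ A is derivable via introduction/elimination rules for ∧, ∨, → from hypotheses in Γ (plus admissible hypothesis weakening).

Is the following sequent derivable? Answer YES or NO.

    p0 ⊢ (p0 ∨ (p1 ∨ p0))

Proof tree:
[∨I₂] p0 ⊢ (p0 ∨ (p1 ∨ p0))
  [∨I₂] p0 ⊢ (p1 ∨ p0)
    [Ax] p0 ⊢ p0

Result: YES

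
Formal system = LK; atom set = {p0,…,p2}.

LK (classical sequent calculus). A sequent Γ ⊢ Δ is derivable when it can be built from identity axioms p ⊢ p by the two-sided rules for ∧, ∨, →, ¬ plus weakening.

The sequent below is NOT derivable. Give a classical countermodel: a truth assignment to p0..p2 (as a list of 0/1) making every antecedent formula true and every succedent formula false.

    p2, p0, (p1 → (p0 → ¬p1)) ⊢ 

Search for a countermodel by truth-table:
  v=000: Γ:[p2=F, p0=F, (p1 → (p0 → ¬p1))=T] Δ:[] refutes=False
  v=001: Γ:[p2=T, p0=F, (p1 → (p0 → ¬p1))=T] Δ:[] refutes=False
  v=010: Γ:[p2=F, p0=F, (p1 → (p0 → ¬p1))=T] Δ:[] refutes=False
  v=011: Γ:[p2=T, p0=F, (p1 → (p0 → ¬p1))=T] Δ:[] refutes=False
  v=100: Γ:[p2=F, p0=T, (p1 → (p0 → ¬p1))=T] Δ:[] refutes=False
  v=101: Γ:[p2=T, p0=T, (p1 → (p0 → ¬p1))=T] Δ:[] refutes=True  ← countermodel

Result: [1, 0, 1]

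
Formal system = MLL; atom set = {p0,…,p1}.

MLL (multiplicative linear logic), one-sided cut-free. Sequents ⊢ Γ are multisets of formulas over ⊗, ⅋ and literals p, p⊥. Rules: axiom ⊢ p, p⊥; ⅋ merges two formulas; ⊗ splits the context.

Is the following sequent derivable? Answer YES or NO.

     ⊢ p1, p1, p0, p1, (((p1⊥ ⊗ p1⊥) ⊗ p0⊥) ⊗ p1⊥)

Derivation trace:
[⊗]  ⊢ p1, p1, p0, p1, (((p1⊥ ⊗ p1⊥) ⊗ p0⊥) ⊗ p1⊥)
  [⊗]  ⊢ p1, p1, p0, ((p1⊥ ⊗ p1⊥) ⊗ p0⊥)
    [⊗]  ⊢ p1, p1, (p1⊥ ⊗ p1⊥)
      [Ax]  ⊢ p1, p1⊥
      [Ax]  ⊢ p1, p1⊥
    [Ax]  ⊢ p0, p0⊥
  [Ax]  ⊢ p1, p1⊥

Result: YES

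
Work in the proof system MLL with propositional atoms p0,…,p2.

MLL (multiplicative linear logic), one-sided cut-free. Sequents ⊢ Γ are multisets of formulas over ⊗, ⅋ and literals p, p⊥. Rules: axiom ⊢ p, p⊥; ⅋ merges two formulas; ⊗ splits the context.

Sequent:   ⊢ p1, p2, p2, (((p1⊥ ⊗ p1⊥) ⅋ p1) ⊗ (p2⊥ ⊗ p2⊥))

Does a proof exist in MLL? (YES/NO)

Proof tree:
[⊗]  ⊢ p1, p2, p2, (((p1⊥ ⊗ p1⊥) ⅋ p1) ⊗ (p2⊥ ⊗ p2⊥))
  [⅋]  ⊢ p1, ((p1⊥ ⊗ p1⊥) ⅋ p1)
    [⊗]  ⊢ p1, p1, (p1⊥ ⊗ p1⊥)
      [Ax]  ⊢ p1, p1⊥
      [Ax]  ⊢ p1, p1⊥
  [⊗]  ⊢ p2, p2, (p2⊥ ⊗ p2⊥)
    [Ax]  ⊢ p2, p2⊥
    [Ax]  ⊢ p2, p2⊥

Result: YES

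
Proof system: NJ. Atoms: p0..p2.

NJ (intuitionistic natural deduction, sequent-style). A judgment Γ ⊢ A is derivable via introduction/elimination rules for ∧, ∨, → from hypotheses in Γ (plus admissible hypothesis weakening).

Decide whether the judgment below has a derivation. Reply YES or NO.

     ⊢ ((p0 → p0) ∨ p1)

Derivation (root first):
[∨I₁]  ⊢ ((p0 → p0) ∨ p1)
  [→I]  ⊢ (p0 → p0)
    [Ax] p0 ⊢ p0

Result: YES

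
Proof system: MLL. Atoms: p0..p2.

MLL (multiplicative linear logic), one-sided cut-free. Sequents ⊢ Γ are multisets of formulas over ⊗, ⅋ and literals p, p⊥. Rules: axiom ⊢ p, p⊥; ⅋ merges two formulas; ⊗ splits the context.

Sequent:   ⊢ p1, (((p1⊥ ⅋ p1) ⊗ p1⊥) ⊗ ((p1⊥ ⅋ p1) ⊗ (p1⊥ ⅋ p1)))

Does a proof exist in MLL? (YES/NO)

Derivation (root first):
[⊗]  ⊢ p1, (((p1⊥ ⅋ p1) ⊗ p1⊥) ⊗ ((p1⊥ ⅋ p1) ⊗ (p1⊥ ⅋ p1)))
  [⊗]  ⊢ p1, ((p1⊥ ⅋ p1) ⊗ p1⊥)
    [⅋]  ⊢ (p1⊥ ⅋ p1)
      [Ax]  ⊢ p1, p1⊥
    [Ax]  ⊢ p1, p1⊥
  [⊗]  ⊢ ((p1⊥ ⅋ p1) ⊗ (p1⊥ ⅋ p1))
    [⅋]  ⊢ (p1⊥ ⅋ p1)
      [Ax]  ⊢ p1, p1⊥
    [⅋]  ⊢ (p1⊥ ⅋ p1)
      [Ax]  ⊢ p1, p1⊥

Result: YES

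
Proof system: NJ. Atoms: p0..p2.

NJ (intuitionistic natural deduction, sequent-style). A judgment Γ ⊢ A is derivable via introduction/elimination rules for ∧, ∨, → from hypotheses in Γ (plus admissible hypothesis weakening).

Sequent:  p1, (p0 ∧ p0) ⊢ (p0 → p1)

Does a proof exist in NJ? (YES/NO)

Derivation (root first):
[→I] p1, (p0 ∧ p0) ⊢ (p0 → p1)
  [Wk] p1, p0, (p0 ∧ p0) ⊢ p1
    [Wk] p1, p0 ⊢ p1
      [Ax] p1 ⊢ p1

Result: YES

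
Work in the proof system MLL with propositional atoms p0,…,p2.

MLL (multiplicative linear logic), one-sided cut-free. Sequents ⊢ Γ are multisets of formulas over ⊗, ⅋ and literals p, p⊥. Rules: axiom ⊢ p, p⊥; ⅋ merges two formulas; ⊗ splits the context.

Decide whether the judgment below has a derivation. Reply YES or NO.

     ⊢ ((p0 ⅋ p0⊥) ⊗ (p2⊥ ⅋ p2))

Derivation (root first):
[⊗]  ⊢ ((p0 ⅋ p0⊥) ⊗ (p2⊥ ⅋ p2))
  [⅋]  ⊢ (p0 ⅋ p0⊥)
    [Ax]  ⊢ p0, p0⊥
  [⅋]  ⊢ (p2⊥ ⅋ p2)
    [Ax]  ⊢ p2, p2⊥

Result: YES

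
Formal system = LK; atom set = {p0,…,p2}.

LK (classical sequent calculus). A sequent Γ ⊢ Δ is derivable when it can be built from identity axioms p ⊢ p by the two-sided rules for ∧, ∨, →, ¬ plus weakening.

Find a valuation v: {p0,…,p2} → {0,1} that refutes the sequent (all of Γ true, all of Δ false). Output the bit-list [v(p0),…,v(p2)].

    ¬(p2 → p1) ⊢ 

Search for a countermodel by truth-table:
  v=000: Γ:[¬(p2 → p1)=F] Δ:[] refutes=False
  v=001: Γ:[¬(p2 → p1)=T] Δ:[] refutes=True  ← countermodel

Result: [0, 0, 1]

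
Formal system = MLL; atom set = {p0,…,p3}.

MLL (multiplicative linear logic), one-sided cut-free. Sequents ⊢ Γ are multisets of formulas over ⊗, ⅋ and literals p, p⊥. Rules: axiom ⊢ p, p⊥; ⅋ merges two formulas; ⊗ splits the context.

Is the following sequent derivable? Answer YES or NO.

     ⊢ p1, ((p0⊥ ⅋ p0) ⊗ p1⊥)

Proof tree:
[⊗]  ⊢ p1, ((p0⊥ ⅋ p0) ⊗ p1⊥)
  [⅋]  ⊢ (p0⊥ ⅋ p0)
    [Ax]  ⊢ p0, p0⊥
  [Ax]  ⊢ p1, p1⊥

Result: YES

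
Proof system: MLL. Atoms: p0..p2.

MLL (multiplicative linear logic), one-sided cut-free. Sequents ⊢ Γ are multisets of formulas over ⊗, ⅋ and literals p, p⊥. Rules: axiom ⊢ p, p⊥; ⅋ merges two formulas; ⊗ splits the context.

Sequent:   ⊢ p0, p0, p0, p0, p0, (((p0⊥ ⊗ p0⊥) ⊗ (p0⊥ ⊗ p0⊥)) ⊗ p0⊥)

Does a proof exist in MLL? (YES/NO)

Derivation trace:
[⊗]  ⊢ p0, p0, p0, p0, p0, (((p0⊥ ⊗ p0⊥) ⊗ (p0⊥ ⊗ p0⊥)) ⊗ p0⊥)
  [⊗]  ⊢ p0, p0, p0, p0, ((p0⊥ ⊗ p0⊥) ⊗ (p0⊥ ⊗ p0⊥))
    [⊗]  ⊢ p0, p0, (p0⊥ ⊗ p0⊥)
      [Ax]  ⊢ p0, p0⊥
      [Ax]  ⊢ p0, p0⊥
    [⊗]  ⊢ p0, p0, (p0⊥ ⊗ p0⊥)
      [Ax]  ⊢ p0, p0⊥
      [Ax]  ⊢ p0, p0⊥
  [Ax]  ⊢ p0, p0⊥

Result: YES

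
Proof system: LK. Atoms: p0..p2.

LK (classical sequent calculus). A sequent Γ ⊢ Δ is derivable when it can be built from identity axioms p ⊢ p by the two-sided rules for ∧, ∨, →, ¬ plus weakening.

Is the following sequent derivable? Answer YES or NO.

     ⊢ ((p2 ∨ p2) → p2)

Derivation trace:
[→R]  ⊢ ((p2 ∨ p2) → p2)
  [∨L] (p2 ∨ p2) ⊢ p2
    [Ax] p2 ⊢ p2
    [Ax] p2 ⊢ p2

Result: YES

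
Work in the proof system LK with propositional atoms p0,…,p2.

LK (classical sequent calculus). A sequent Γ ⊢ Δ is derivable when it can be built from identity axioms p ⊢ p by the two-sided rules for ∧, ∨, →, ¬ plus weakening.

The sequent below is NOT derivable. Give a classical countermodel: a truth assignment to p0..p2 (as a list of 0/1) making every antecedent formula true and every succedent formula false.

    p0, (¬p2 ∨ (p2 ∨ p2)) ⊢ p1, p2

Search for a countermodel by truth-table:
  v=000: Γ:[p0=F, (¬p2 ∨ (p2 ∨ p2))=T] Δ:[p1=F, p2=F] refutes=False
  v=001: Γ:[p0=F, (¬p2 ∨ (p2 ∨ p2))=T] Δ:[p1=F, p2=T] refutes=False
  v=010: Γ:[p0=F, (¬p2 ∨ (p2 ∨ p2))=T] Δ:[p1=T, p2=F] refutes=False
  v=011: Γ:[p0=F, (¬p2 ∨ (p2 ∨ p2))=T] Δ:[p1=T, p2=T] refutes=False
  v=100: Γ:[p0=T, (¬p2 ∨ (p2 ∨ p2))=T] Δ:[p1=F, p2=F] refutes=True  ← countermodel

Result: [1, 0, 0]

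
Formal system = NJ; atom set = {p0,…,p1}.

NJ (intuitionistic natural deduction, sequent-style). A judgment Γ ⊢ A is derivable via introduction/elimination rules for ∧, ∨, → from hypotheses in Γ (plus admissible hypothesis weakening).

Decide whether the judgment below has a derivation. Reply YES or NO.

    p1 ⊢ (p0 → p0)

Derivation (root first):
[→I] p1 ⊢ (p0 → p0)
  [Wk] p0, p1 ⊢ p0
    [Ax] p0 ⊢ p0

Result: YES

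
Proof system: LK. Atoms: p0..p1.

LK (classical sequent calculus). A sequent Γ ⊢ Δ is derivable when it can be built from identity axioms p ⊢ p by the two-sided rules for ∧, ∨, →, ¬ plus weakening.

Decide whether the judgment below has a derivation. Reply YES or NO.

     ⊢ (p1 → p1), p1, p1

Proof tree:
[WR]  ⊢ (p1 → p1), p1, p1
  [WR]  ⊢ (p1 → p1), p1
    [→R]  ⊢ (p1 → p1)
      [Ax] p1 ⊢ p1

Result: YES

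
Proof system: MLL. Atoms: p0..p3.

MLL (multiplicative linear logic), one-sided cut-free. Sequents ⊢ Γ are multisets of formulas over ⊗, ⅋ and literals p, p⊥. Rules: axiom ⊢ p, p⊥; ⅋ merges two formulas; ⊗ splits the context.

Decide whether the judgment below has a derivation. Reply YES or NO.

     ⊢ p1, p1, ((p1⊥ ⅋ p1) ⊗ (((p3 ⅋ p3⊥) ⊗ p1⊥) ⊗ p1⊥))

Derivation (root first):
[⊗]  ⊢ p1, p1, ((p1⊥ ⅋ p1) ⊗ (((p3 ⅋ p3⊥) ⊗ p1⊥) ⊗ p1⊥))
  [⅋]  ⊢ (p1⊥ ⅋ p1)
    [Ax]  ⊢ p1, p1⊥
  [⊗]  ⊢ p1, p1, (((p3 ⅋ p3⊥) ⊗ p1⊥) ⊗ p1⊥)
    [⊗]  ⊢ p1, ((p3 ⅋ p3⊥) ⊗ p1⊥)
      [⅋]  ⊢ (p3 ⅋ p3⊥)
        [Ax]  ⊢ p3, p3⊥
      [Ax]  ⊢ p1, p1⊥
    [Ax]  ⊢ p1, p1⊥

Result: YES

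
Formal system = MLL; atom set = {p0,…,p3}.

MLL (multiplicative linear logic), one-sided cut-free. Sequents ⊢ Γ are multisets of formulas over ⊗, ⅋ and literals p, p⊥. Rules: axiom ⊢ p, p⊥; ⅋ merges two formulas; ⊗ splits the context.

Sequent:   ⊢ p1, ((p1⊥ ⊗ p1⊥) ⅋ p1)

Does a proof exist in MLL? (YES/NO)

Derivation trace:
[⅋]  ⊢ p1, ((p1⊥ ⊗ p1⊥) ⅋ p1)
  [⊗]  ⊢ p1, p1, (p1⊥ ⊗ p1⊥)
    [Ax]  ⊢ p1, p1⊥
    [Ax]  ⊢ p1, p1⊥

Result: YES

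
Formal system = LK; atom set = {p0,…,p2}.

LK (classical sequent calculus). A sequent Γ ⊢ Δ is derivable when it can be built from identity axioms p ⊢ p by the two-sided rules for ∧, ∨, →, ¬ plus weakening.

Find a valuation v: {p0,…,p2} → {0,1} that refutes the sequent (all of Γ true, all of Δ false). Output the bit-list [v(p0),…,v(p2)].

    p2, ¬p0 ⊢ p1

Search for a countermodel by truth-table:
  v=000: Γ:[p2=F, ¬p0=T] Δ:[p1=F] refutes=False
  v=001: Γ:[p2=T, ¬p0=T] Δ:[p1=F] refutes=True  ← countermodel

Result: [0, 0, 1]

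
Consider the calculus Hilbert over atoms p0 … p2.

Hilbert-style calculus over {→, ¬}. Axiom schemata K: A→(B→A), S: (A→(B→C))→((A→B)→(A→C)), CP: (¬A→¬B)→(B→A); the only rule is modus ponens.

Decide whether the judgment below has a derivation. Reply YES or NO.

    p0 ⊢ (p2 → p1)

Enumerate valuations to refute Γ ⊢ Δ:
  v=000: Γ:[p0=F] Δ:[(p2 → p1)=T] refutes=False
  v=001: Γ:[p0=F] Δ:[(p2 → p1)=F] refutes=False
  v=010: Γ:[p0=F] Δ:[(p2 → p1)=T] refutes=False
  v=011: Γ:[p0=F] Δ:[(p2 → p1)=T] refutes=False
  v=100: Γ:[p0=T] Δ:[(p2 → p1)=T] refutes=False
  v=101: Γ:[p0=T] Δ:[(p2 → p1)=F] refutes=True  ← countermodel

Result: NO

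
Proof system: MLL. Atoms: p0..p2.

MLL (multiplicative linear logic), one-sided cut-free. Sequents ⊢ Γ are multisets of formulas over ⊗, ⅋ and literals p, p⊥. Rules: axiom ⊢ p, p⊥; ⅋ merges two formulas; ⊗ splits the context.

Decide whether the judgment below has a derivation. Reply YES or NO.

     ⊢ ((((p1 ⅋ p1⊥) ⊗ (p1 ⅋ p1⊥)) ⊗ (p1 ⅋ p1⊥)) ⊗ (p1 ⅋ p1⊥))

Derivation (root first):
[⊗]  ⊢ ((((p1 ⅋ p1⊥) ⊗ (p1 ⅋ p1⊥)) ⊗ (p1 ⅋ p1⊥)) ⊗ (p1 ⅋ p1⊥))
  [⊗]  ⊢ (((p1 ⅋ p1⊥) ⊗ (p1 ⅋ p1⊥)) ⊗ (p1 ⅋ p1⊥))
    [⊗]  ⊢ ((p1 ⅋ p1⊥) ⊗ (p1 ⅋ p1⊥))
      [⅋]  ⊢ (p1 ⅋ p1⊥)
        [Ax]  ⊢ p1, p1⊥
      [⅋]  ⊢ (p1 ⅋ p1⊥)
        [Ax]  ⊢ p1, p1⊥
    [⅋]  ⊢ (p1 ⅋ p1⊥)
      [Ax]  ⊢ p1, p1⊥
  [⅋]  ⊢ (p1 ⅋ p1⊥)
    [Ax]  ⊢ p1, p1⊥

Result: YES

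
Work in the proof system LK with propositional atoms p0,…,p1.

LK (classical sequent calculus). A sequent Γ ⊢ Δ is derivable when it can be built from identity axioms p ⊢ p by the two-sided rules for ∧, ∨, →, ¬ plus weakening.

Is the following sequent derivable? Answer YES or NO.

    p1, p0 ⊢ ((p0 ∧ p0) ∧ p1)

Derivation (root first):
[∧R] p1, p0 ⊢ ((p0 ∧ p0) ∧ p1)
  [∧R] p1, p0 ⊢ (p0 ∧ p0)
    [WL] p0, p1 ⊢ p0
      [Ax] p0 ⊢ p0
    [WL] p0, p1 ⊢ p0
      [Ax] p0 ⊢ p0
  [Ax] p1 ⊢ p1

Result: YES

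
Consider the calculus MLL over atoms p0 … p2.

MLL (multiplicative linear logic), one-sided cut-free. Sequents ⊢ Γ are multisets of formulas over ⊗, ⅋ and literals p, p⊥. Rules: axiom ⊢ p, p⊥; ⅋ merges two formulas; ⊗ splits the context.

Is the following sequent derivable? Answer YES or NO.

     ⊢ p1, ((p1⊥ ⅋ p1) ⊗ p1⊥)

Derivation trace:
[⊗]  ⊢ p1, ((p1⊥ ⅋ p1) ⊗ p1⊥)
  [⅋]  ⊢ (p1⊥ ⅋ p1)
    [Ax]  ⊢ p1, p1⊥
  [Ax]  ⊢ p1, p1⊥

Result: YES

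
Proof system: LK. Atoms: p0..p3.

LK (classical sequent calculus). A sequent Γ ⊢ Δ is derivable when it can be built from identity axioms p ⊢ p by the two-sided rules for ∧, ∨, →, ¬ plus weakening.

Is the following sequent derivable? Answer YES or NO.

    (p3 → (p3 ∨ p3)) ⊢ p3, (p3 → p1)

Proof tree:
[→R] (p3 → (p3 ∨ p3)) ⊢ p3, (p3 → p1)
  [WR] p3, (p3 → (p3 ∨ p3)) ⊢ p3, p1
    [→L] p3, (p3 → (p3 ∨ p3)) ⊢ p3
      [Ax] p3 ⊢ p3
      [∨L] (p3 ∨ p3) ⊢ p3
        [Ax] p3 ⊢ p3
        [Ax] p3 ⊢ p3

Result: YES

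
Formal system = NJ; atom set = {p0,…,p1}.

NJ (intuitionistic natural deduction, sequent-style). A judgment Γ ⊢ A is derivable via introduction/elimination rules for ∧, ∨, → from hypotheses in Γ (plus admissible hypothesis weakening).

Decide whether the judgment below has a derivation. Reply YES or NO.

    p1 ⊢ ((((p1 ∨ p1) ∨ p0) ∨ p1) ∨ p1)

Proof tree:
[∨I₁] p1 ⊢ ((((p1 ∨ p1) ∨ p0) ∨ p1) ∨ p1)
  [∨I₁] p1 ⊢ (((p1 ∨ p1) ∨ p0) ∨ p1)
    [∨I₁] p1 ⊢ ((p1 ∨ p1) ∨ p0)
      [∨I₁] p1 ⊢ (p1 ∨ p1)
        [Ax] p1 ⊢ p1

Result: YES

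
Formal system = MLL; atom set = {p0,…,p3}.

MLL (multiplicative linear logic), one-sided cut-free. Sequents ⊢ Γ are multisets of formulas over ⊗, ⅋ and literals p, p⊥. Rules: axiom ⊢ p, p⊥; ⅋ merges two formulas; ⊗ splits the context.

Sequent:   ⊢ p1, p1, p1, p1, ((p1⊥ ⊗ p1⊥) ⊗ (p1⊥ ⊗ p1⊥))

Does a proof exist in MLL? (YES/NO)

Derivation (root first):
[⊗]  ⊢ p1, p1, p1, p1, ((p1⊥ ⊗ p1⊥) ⊗ (p1⊥ ⊗ p1⊥))
  [⊗]  ⊢ p1, p1, (p1⊥ ⊗ p1⊥)
    [Ax]  ⊢ p1, p1⊥
    [Ax]  ⊢ p1, p1⊥
  [⊗]  ⊢ p1, p1, (p1⊥ ⊗ p1⊥)
    [Ax]  ⊢ p1, p1⊥
    [Ax]  ⊢ p1, p1⊥

Result: YES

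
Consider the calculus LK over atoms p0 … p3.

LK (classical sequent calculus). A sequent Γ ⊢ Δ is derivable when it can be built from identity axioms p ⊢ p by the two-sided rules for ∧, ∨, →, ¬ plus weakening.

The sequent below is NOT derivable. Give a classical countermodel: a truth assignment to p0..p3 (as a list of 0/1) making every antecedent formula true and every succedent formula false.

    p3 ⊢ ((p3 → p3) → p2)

Truth-table refutation:
  v=0000: Γ:[p3=F] Δ:[((p3 → p3) → p2)=F] refutes=False
  v=0001: Γ:[p3=T] Δ:[((p3 → p3) → p2)=F] refutes=True  ← countermodel

Result: [0, 0, 0, 1]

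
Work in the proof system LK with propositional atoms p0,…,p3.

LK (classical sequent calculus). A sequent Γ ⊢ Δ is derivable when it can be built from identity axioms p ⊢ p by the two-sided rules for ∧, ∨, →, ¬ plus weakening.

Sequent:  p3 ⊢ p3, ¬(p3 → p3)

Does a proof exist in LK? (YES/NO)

Derivation (root first):
[¬R] p3 ⊢ p3, ¬(p3 → p3)
  [→L] p3, (p3 → p3) ⊢ p3
    [Ax] p3 ⊢ p3
    [Ax] p3 ⊢ p3

Result: YES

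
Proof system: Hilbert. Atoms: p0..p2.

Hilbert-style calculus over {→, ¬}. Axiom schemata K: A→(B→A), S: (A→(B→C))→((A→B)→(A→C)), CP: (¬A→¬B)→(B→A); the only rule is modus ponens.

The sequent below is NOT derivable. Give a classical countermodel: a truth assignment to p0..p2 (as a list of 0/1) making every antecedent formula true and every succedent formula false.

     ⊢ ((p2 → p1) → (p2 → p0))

Search for a countermodel by truth-table:
  v=000: Γ:[] Δ:[((p2 → p1) → (p2 → p0))=T] refutes=False
  v=001: Γ:[] Δ:[((p2 → p1) → (p2 → p0))=T] refutes=False
  v=010: Γ:[] Δ:[((p2 → p1) → (p2 → p0))=T] refutes=False
  v=011: Γ:[] Δ:[((p2 → p1) → (p2 → p0))=F] refutes=True  ← countermodel

Result: [0, 1, 1]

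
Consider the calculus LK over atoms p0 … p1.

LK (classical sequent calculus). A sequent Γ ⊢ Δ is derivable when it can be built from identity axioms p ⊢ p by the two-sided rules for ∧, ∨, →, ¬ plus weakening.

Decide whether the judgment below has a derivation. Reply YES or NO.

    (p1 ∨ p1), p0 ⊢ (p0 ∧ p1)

Derivation (root first):
[∧R] (p1 ∨ p1), p0 ⊢ (p0 ∧ p1)
  [Ax] p0 ⊢ p0
  [∨L] (p1 ∨ p1) ⊢ p1
    [Ax] p1 ⊢ p1
    [Ax] p1 ⊢ p1

Result: YES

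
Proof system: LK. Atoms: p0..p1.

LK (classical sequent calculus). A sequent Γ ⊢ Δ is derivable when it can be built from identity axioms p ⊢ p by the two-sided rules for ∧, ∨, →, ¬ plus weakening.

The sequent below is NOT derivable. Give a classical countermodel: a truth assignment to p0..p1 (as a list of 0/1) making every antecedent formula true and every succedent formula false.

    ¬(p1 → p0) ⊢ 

Truth-table refutation:
  v=00: Γ:[¬(p1 → p0)=F] Δ:[] refutes=False
  v=01: Γ:[¬(p1 → p0)=T] Δ:[] refutes=True  ← countermodel

Result: [0, 1]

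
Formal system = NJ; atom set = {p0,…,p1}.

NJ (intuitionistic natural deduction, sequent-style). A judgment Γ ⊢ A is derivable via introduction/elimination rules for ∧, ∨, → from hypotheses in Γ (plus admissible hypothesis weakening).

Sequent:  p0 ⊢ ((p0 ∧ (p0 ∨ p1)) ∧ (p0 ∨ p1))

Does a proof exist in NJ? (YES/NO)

Proof tree:
[∧I] p0 ⊢ ((p0 ∧ (p0 ∨ p1)) ∧ (p0 ∨ p1))
  [∧I] p0 ⊢ (p0 ∧ (p0 ∨ p1))
    [Ax] p0 ⊢ p0
    [∨I₁] p0 ⊢ (p0 ∨ p1)
      [Ax] p0 ⊢ p0
  [∨I₁] p0 ⊢ (p0 ∨ p1)
    [Ax] p0 ⊢ p0

Result: YES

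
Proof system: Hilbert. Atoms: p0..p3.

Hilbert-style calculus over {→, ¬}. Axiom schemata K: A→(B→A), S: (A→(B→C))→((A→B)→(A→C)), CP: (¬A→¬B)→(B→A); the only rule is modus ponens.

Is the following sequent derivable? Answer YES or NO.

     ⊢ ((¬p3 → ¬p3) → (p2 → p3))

Truth-table refutation:
  v=0000: Γ:[] Δ:[((¬p3 → ¬p3) → (p2 → p3))=T] refutes=False
  v=0001: Γ:[] Δ:[((¬p3 → ¬p3) → (p2 → p3))=T] refutes=False
  v=0010: Γ:[] Δ:[((¬p3 → ¬p3) → (p2 → p3))=F] refutes=True  ← countermodel

Result: NO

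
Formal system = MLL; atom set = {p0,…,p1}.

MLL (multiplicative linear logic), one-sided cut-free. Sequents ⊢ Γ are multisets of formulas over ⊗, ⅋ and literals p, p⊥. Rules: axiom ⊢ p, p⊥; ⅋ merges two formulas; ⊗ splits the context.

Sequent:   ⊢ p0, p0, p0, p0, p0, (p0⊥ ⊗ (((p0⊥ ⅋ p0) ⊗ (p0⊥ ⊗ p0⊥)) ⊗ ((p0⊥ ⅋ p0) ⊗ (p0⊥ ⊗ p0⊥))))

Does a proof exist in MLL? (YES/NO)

Derivation (root first):
[⊗]  ⊢ p0, p0, p0, p0, p0, (p0⊥ ⊗ (((p0⊥ ⅋ p0) ⊗ (p0⊥ ⊗ p0⊥)) ⊗ ((p0⊥ ⅋ p0) ⊗ (p0⊥ ⊗ p0⊥))))
  [Ax]  ⊢ p0, p0⊥
  [⊗]  ⊢ p0, p0, p0, p0, (((p0⊥ ⅋ p0) ⊗ (p0⊥ ⊗ p0⊥)) ⊗ ((p0⊥ ⅋ p0) ⊗ (p0⊥ ⊗ p0⊥)))
    [⊗]  ⊢ p0, p0, ((p0⊥ ⅋ p0) ⊗ (p0⊥ ⊗ p0⊥))
      [⅋]  ⊢ (p0⊥ ⅋ p0)
        [Ax]  ⊢ p0, p0⊥
      [⊗]  ⊢ p0, p0, (p0⊥ ⊗ p0⊥)
        [Ax]  ⊢ p0, p0⊥
        [Ax]  ⊢ p0, p0⊥
    [⊗]  ⊢ p0, p0, ((p0⊥ ⅋ p0) ⊗ (p0⊥ ⊗ p0⊥))
      [⅋]  ⊢ (p0⊥ ⅋ p0)
        [Ax]  ⊢ p0, p0⊥
      [⊗]  ⊢ p0, p0, (p0⊥ ⊗ p0⊥)
        [Ax]  ⊢ p0, p0⊥
        [Ax]  ⊢ p0, p0⊥

Result: YES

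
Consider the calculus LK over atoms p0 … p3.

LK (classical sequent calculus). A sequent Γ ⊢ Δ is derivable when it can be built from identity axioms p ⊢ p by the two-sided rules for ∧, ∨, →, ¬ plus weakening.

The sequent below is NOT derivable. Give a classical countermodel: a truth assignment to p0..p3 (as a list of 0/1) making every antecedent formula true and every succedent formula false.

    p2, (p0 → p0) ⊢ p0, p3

Enumerate valuations to refute Γ ⊢ Δ:
  v=0000: Γ:[p2=F, (p0 → p0)=T] Δ:[p0=F, p3=F] refutes=False
  v=0001: Γ:[p2=F, (p0 → p0)=T] Δ:[p0=F, p3=T] refutes=False
  v=0010: Γ:[p2=T, (p0 → p0)=T] Δ:[p0=F, p3=F] refutes=True  ← countermodel

Result: [0, 0, 1, 0]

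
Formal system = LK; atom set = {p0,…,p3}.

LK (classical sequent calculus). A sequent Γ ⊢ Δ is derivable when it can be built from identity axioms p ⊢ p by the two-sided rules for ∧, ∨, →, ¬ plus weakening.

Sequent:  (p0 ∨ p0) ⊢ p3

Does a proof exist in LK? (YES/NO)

Enumerate valuations to refute Γ ⊢ Δ:
  v=0000: Γ:[(p0 ∨ p0)=F] Δ:[p3=F] refutes=False
  v=0001: Γ:[(p0 ∨ p0)=F] Δ:[p3=T] refutes=False
  v=0010: Γ:[(p0 ∨ p0)=F] Δ:[p3=F] refutes=False
  v=0011: Γ:[(p0 ∨ p0)=F] Δ:[p3=T] refutes=False
  v=0100: Γ:[(p0 ∨ p0)=F] Δ:[p3=F] refutes=False
  v=0101: Γ:[(p0 ∨ p0)=F] Δ:[p3=T] refutes=False
  v=0110: Γ:[(p0 ∨ p0)=F] Δ:[p3=F] refutes=False
  v=0111: Γ:[(p0 ∨ p0)=F] Δ:[p3=T] refutes=False
  v=1000: Γ:[(p0 ∨ p0)=T] Δ:[p3=F] refutes=True  ← countermodel

Result: NO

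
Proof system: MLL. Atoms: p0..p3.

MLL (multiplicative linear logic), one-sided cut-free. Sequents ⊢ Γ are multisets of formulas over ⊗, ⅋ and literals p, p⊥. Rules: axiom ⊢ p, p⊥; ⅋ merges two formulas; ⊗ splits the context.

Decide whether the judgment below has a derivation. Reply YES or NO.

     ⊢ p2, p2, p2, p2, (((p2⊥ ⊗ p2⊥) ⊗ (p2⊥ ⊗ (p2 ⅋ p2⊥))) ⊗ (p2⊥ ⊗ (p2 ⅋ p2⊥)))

Derivation (root first):
[⊗]  ⊢ p2, p2, p2, p2, (((p2⊥ ⊗ p2⊥) ⊗ (p2⊥ ⊗ (p2 ⅋ p2⊥))) ⊗ (p2⊥ ⊗ (p2 ⅋ p2⊥)))
  [⊗]  ⊢ p2, p2, p2, ((p2⊥ ⊗ p2⊥) ⊗ (p2⊥ ⊗ (p2 ⅋ p2⊥)))
    [⊗]  ⊢ p2, p2, (p2⊥ ⊗ p2⊥)
      [Ax]  ⊢ p2, p2⊥
      [Ax]  ⊢ p2, p2⊥
    [⊗]  ⊢ p2, (p2⊥ ⊗ (p2 ⅋ p2⊥))
      [Ax]  ⊢ p2, p2⊥
      [⅋]  ⊢ (p2 ⅋ p2⊥)
        [Ax]  ⊢ p2, p2⊥
  [⊗]  ⊢ p2, (p2⊥ ⊗ (p2 ⅋ p2⊥))
    [Ax]  ⊢ p2, p2⊥
    [⅋]  ⊢ (p2 ⅋ p2⊥)
      [Ax]  ⊢ p2, p2⊥

Result: YES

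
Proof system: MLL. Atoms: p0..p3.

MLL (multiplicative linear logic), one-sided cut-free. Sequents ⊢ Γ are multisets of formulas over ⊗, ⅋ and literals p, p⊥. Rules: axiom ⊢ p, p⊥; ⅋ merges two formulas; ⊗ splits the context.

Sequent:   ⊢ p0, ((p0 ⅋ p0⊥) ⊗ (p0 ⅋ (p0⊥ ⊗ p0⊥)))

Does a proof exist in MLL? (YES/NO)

Derivation (root first):
[⊗]  ⊢ p0, ((p0 ⅋ p0⊥) ⊗ (p0 ⅋ (p0⊥ ⊗ p0⊥)))
  [⅋]  ⊢ (p0 ⅋ p0⊥)
    [Ax]  ⊢ p0, p0⊥
  [⅋]  ⊢ p0, (p0 ⅋ (p0⊥ ⊗ p0⊥))
    [⊗]  ⊢ p0, p0, (p0⊥ ⊗ p0⊥)
      [Ax]  ⊢ p0, p0⊥
      [Ax]  ⊢ p0, p0⊥

Result: YES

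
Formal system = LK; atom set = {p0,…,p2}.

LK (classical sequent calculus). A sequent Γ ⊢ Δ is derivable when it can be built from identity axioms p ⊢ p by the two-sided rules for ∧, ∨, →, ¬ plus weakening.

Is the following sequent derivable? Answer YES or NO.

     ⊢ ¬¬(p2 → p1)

Search for a countermodel by truth-table:
  v=000: Γ:[] Δ:[¬¬(p2 → p1)=T] refutes=False
  v=001: Γ:[] Δ:[¬¬(p2 → p1)=F] refutes=True  ← countermodel

Result: NO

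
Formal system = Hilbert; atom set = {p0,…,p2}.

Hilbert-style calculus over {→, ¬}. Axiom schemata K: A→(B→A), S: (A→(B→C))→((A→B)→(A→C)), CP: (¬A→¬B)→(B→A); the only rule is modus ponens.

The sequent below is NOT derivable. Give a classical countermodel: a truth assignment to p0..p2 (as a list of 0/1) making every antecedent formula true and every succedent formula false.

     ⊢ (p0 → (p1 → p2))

Enumerate valuations to refute Γ ⊢ Δ:
  v=000: Γ:[] Δ:[(p0 → (p1 → p2))=T] refutes=False
  v=001: Γ:[] Δ:[(p0 → (p1 → p2))=T] refutes=False
  v=010: Γ:[] Δ:[(p0 → (p1 → p2))=T] refutes=False
  v=011: Γ:[] Δ:[(p0 → (p1 → p2))=T] refutes=False
  v=100: Γ:[] Δ:[(p0 → (p1 → p2))=T] refutes=False
  v=101: Γ:[] Δ:[(p0 → (p1 → p2))=T] refutes=False
  v=110: Γ:[] Δ:[(p0 → (p1 → p2))=F] refutes=True  ← countermodel

Result: [1, 1, 0]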